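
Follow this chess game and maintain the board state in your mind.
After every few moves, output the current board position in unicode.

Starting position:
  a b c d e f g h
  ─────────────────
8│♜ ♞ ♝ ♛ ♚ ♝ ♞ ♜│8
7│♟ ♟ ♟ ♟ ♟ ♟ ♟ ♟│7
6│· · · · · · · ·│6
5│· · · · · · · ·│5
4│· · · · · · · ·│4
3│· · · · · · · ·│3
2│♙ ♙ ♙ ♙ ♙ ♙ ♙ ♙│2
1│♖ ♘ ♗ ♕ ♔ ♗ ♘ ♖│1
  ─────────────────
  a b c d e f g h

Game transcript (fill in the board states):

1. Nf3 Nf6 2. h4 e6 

  a b c d e f g h
  ─────────────────
8│♜ ♞ ♝ ♛ ♚ ♝ · ♜│8
7│♟ ♟ ♟ ♟ · ♟ ♟ ♟│7
6│· · · · ♟ ♞ · ·│6
5│· · · · · · · ·│5
4│· · · · · · · ♙│4
3│· · · · · ♘ · ·│3
2│♙ ♙ ♙ ♙ ♙ ♙ ♙ ·│2
1│♖ ♘ ♗ ♕ ♔ ♗ · ♖│1
  ─────────────────
  a b c d e f g h

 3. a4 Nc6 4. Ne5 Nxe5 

  a b c d e f g h
  ─────────────────
8│♜ · ♝ ♛ ♚ ♝ · ♜│8
7│♟ ♟ ♟ ♟ · ♟ ♟ ♟│7
6│· · · · ♟ ♞ · ·│6
5│· · · · ♞ · · ·│5
4│♙ · · · · · · ♙│4
3│· · · · · · · ·│3
2│· ♙ ♙ ♙ ♙ ♙ ♙ ·│2
1│♖ ♘ ♗ ♕ ♔ ♗ · ♖│1
  ─────────────────
  a b c d e f g h

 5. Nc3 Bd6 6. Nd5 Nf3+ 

  a b c d e f g h
  ─────────────────
8│♜ · ♝ ♛ ♚ · · ♜│8
7│♟ ♟ ♟ ♟ · ♟ ♟ ♟│7
6│· · · ♝ ♟ ♞ · ·│6
5│· · · ♘ · · · ·│5
4│♙ · · · · · · ♙│4
3│· · · · · ♞ · ·│3
2│· ♙ ♙ ♙ ♙ ♙ ♙ ·│2
1│♖ · ♗ ♕ ♔ ♗ · ♖│1
  ─────────────────
  a b c d e f g h



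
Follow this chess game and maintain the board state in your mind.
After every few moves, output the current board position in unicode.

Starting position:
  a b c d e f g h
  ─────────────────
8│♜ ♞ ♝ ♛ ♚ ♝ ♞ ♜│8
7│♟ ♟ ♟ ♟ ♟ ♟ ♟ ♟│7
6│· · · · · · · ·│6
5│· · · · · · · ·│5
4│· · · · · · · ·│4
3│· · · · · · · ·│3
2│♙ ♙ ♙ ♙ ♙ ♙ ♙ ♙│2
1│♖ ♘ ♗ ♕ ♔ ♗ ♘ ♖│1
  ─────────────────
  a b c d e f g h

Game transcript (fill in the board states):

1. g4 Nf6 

  a b c d e f g h
  ─────────────────
8│♜ ♞ ♝ ♛ ♚ ♝ · ♜│8
7│♟ ♟ ♟ ♟ ♟ ♟ ♟ ♟│7
6│· · · · · ♞ · ·│6
5│· · · · · · · ·│5
4│· · · · · · ♙ ·│4
3│· · · · · · · ·│3
2│♙ ♙ ♙ ♙ ♙ ♙ · ♙│2
1│♖ ♘ ♗ ♕ ♔ ♗ ♘ ♖│1
  ─────────────────
  a b c d e f g h

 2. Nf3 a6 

  a b c d e f g h
  ─────────────────
8│♜ ♞ ♝ ♛ ♚ ♝ · ♜│8
7│· ♟ ♟ ♟ ♟ ♟ ♟ ♟│7
6│♟ · · · · ♞ · ·│6
5│· · · · · · · ·│5
4│· · · · · · ♙ ·│4
3│· · · · · ♘ · ·│3
2│♙ ♙ ♙ ♙ ♙ ♙ · ♙│2
1│♖ ♘ ♗ ♕ ♔ ♗ · ♖│1
  ─────────────────
  a b c d e f g h

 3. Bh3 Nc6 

  a b c d e f g h
  ─────────────────
8│♜ · ♝ ♛ ♚ ♝ · ♜│8
7│· ♟ ♟ ♟ ♟ ♟ ♟ ♟│7
6│♟ · ♞ · · ♞ · ·│6
5│· · · · · · · ·│5
4│· · · · · · ♙ ·│4
3│· · · · · ♘ · ♗│3
2│♙ ♙ ♙ ♙ ♙ ♙ · ♙│2
1│♖ ♘ ♗ ♕ ♔ · · ♖│1
  ─────────────────
  a b c d e f g h

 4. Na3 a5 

  a b c d e f g h
  ─────────────────
8│♜ · ♝ ♛ ♚ ♝ · ♜│8
7│· ♟ ♟ ♟ ♟ ♟ ♟ ♟│7
6│· · ♞ · · ♞ · ·│6
5│♟ · · · · · · ·│5
4│· · · · · · ♙ ·│4
3│♘ · · · · ♘ · ♗│3
2│♙ ♙ ♙ ♙ ♙ ♙ · ♙│2
1│♖ · ♗ ♕ ♔ · · ♖│1
  ─────────────────
  a b c d e f g h

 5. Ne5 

  a b c d e f g h
  ─────────────────
8│♜ · ♝ ♛ ♚ ♝ · ♜│8
7│· ♟ ♟ ♟ ♟ ♟ ♟ ♟│7
6│· · ♞ · · ♞ · ·│6
5│♟ · · · ♘ · · ·│5
4│· · · · · · ♙ ·│4
3│♘ · · · · · · ♗│3
2│♙ ♙ ♙ ♙ ♙ ♙ · ♙│2
1│♖ · ♗ ♕ ♔ · · ♖│1
  ─────────────────
  a b c d e f g h


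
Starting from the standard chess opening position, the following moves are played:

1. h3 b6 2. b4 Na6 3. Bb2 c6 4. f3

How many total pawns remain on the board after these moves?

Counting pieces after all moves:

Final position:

  a b c d e f g h
  ─────────────────
8│♜ · ♝ ♛ ♚ ♝ ♞ ♜│8
7│♟ · · ♟ ♟ ♟ ♟ ♟│7
6│♞ ♟ ♟ · · · · ·│6
5│· · · · · · · ·│5
4│· ♙ · · · · · ·│4
3│· · · · · ♙ · ♙│3
2│♙ ♗ ♙ ♙ ♙ · ♙ ·│2
1│♖ ♘ · ♕ ♔ ♗ ♘ ♖│1
  ─────────────────
  a b c d e f g h


16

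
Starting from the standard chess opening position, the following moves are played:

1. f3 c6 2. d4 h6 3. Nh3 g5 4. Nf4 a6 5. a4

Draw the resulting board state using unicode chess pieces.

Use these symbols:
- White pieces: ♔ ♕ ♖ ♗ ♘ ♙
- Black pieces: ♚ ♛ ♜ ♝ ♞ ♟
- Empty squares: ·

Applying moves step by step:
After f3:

♜ ♞ ♝ ♛ ♚ ♝ ♞ ♜
♟ ♟ ♟ ♟ ♟ ♟ ♟ ♟
· · · · · · · ·
· · · · · · · ·
· · · · · · · ·
· · · · · ♙ · ·
♙ ♙ ♙ ♙ ♙ · ♙ ♙
♖ ♘ ♗ ♕ ♔ ♗ ♘ ♖


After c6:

♜ ♞ ♝ ♛ ♚ ♝ ♞ ♜
♟ ♟ · ♟ ♟ ♟ ♟ ♟
· · ♟ · · · · ·
· · · · · · · ·
· · · · · · · ·
· · · · · ♙ · ·
♙ ♙ ♙ ♙ ♙ · ♙ ♙
♖ ♘ ♗ ♕ ♔ ♗ ♘ ♖


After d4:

♜ ♞ ♝ ♛ ♚ ♝ ♞ ♜
♟ ♟ · ♟ ♟ ♟ ♟ ♟
· · ♟ · · · · ·
· · · · · · · ·
· · · ♙ · · · ·
· · · · · ♙ · ·
♙ ♙ ♙ · ♙ · ♙ ♙
♖ ♘ ♗ ♕ ♔ ♗ ♘ ♖


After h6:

♜ ♞ ♝ ♛ ♚ ♝ ♞ ♜
♟ ♟ · ♟ ♟ ♟ ♟ ·
· · ♟ · · · · ♟
· · · · · · · ·
· · · ♙ · · · ·
· · · · · ♙ · ·
♙ ♙ ♙ · ♙ · ♙ ♙
♖ ♘ ♗ ♕ ♔ ♗ ♘ ♖


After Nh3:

♜ ♞ ♝ ♛ ♚ ♝ ♞ ♜
♟ ♟ · ♟ ♟ ♟ ♟ ·
· · ♟ · · · · ♟
· · · · · · · ·
· · · ♙ · · · ·
· · · · · ♙ · ♘
♙ ♙ ♙ · ♙ · ♙ ♙
♖ ♘ ♗ ♕ ♔ ♗ · ♖


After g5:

♜ ♞ ♝ ♛ ♚ ♝ ♞ ♜
♟ ♟ · ♟ ♟ ♟ · ·
· · ♟ · · · · ♟
· · · · · · ♟ ·
· · · ♙ · · · ·
· · · · · ♙ · ♘
♙ ♙ ♙ · ♙ · ♙ ♙
♖ ♘ ♗ ♕ ♔ ♗ · ♖


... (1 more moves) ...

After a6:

♜ ♞ ♝ ♛ ♚ ♝ ♞ ♜
· ♟ · ♟ ♟ ♟ · ·
♟ · ♟ · · · · ♟
· · · · · · ♟ ·
· · · ♙ · ♘ · ·
· · · · · ♙ · ·
♙ ♙ ♙ · ♙ · ♙ ♙
♖ ♘ ♗ ♕ ♔ ♗ · ♖


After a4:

♜ ♞ ♝ ♛ ♚ ♝ ♞ ♜
· ♟ · ♟ ♟ ♟ · ·
♟ · ♟ · · · · ♟
· · · · · · ♟ ·
♙ · · ♙ · ♘ · ·
· · · · · ♙ · ·
· ♙ ♙ · ♙ · ♙ ♙
♖ ♘ ♗ ♕ ♔ ♗ · ♖



  a b c d e f g h
  ─────────────────
8│♜ ♞ ♝ ♛ ♚ ♝ ♞ ♜│8
7│· ♟ · ♟ ♟ ♟ · ·│7
6│♟ · ♟ · · · · ♟│6
5│· · · · · · ♟ ·│5
4│♙ · · ♙ · ♘ · ·│4
3│· · · · · ♙ · ·│3
2│· ♙ ♙ · ♙ · ♙ ♙│2
1│♖ ♘ ♗ ♕ ♔ ♗ · ♖│1
  ─────────────────
  a b c d e f g h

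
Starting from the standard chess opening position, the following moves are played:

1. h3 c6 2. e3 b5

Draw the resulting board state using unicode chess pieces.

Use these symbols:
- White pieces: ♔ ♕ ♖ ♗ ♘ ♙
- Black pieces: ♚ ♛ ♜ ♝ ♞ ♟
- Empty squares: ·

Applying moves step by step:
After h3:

♜ ♞ ♝ ♛ ♚ ♝ ♞ ♜
♟ ♟ ♟ ♟ ♟ ♟ ♟ ♟
· · · · · · · ·
· · · · · · · ·
· · · · · · · ·
· · · · · · · ♙
♙ ♙ ♙ ♙ ♙ ♙ ♙ ·
♖ ♘ ♗ ♕ ♔ ♗ ♘ ♖


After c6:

♜ ♞ ♝ ♛ ♚ ♝ ♞ ♜
♟ ♟ · ♟ ♟ ♟ ♟ ♟
· · ♟ · · · · ·
· · · · · · · ·
· · · · · · · ·
· · · · · · · ♙
♙ ♙ ♙ ♙ ♙ ♙ ♙ ·
♖ ♘ ♗ ♕ ♔ ♗ ♘ ♖


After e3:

♜ ♞ ♝ ♛ ♚ ♝ ♞ ♜
♟ ♟ · ♟ ♟ ♟ ♟ ♟
· · ♟ · · · · ·
· · · · · · · ·
· · · · · · · ·
· · · · ♙ · · ♙
♙ ♙ ♙ ♙ · ♙ ♙ ·
♖ ♘ ♗ ♕ ♔ ♗ ♘ ♖


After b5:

♜ ♞ ♝ ♛ ♚ ♝ ♞ ♜
♟ · · ♟ ♟ ♟ ♟ ♟
· · ♟ · · · · ·
· ♟ · · · · · ·
· · · · · · · ·
· · · · ♙ · · ♙
♙ ♙ ♙ ♙ · ♙ ♙ ·
♖ ♘ ♗ ♕ ♔ ♗ ♘ ♖



  a b c d e f g h
  ─────────────────
8│♜ ♞ ♝ ♛ ♚ ♝ ♞ ♜│8
7│♟ · · ♟ ♟ ♟ ♟ ♟│7
6│· · ♟ · · · · ·│6
5│· ♟ · · · · · ·│5
4│· · · · · · · ·│4
3│· · · · ♙ · · ♙│3
2│♙ ♙ ♙ ♙ · ♙ ♙ ·│2
1│♖ ♘ ♗ ♕ ♔ ♗ ♘ ♖│1
  ─────────────────
  a b c d e f g h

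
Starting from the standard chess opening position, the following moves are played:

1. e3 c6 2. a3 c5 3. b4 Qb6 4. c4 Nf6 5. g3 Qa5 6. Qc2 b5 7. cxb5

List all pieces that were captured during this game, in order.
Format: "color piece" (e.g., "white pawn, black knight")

Tracking captures:
  cxb5: captured black pawn

black pawn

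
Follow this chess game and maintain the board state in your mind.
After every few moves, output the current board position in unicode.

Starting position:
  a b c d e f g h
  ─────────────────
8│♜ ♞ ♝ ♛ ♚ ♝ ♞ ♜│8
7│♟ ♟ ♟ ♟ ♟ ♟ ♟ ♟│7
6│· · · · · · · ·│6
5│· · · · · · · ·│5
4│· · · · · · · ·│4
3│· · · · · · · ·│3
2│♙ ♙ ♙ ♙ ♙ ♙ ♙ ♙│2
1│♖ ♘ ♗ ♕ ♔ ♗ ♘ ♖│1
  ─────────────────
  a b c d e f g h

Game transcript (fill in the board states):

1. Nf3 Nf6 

  a b c d e f g h
  ─────────────────
8│♜ ♞ ♝ ♛ ♚ ♝ · ♜│8
7│♟ ♟ ♟ ♟ ♟ ♟ ♟ ♟│7
6│· · · · · ♞ · ·│6
5│· · · · · · · ·│5
4│· · · · · · · ·│4
3│· · · · · ♘ · ·│3
2│♙ ♙ ♙ ♙ ♙ ♙ ♙ ♙│2
1│♖ ♘ ♗ ♕ ♔ ♗ · ♖│1
  ─────────────────
  a b c d e f g h

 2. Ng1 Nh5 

  a b c d e f g h
  ─────────────────
8│♜ ♞ ♝ ♛ ♚ ♝ · ♜│8
7│♟ ♟ ♟ ♟ ♟ ♟ ♟ ♟│7
6│· · · · · · · ·│6
5│· · · · · · · ♞│5
4│· · · · · · · ·│4
3│· · · · · · · ·│3
2│♙ ♙ ♙ ♙ ♙ ♙ ♙ ♙│2
1│♖ ♘ ♗ ♕ ♔ ♗ ♘ ♖│1
  ─────────────────
  a b c d e f g h

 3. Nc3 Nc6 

  a b c d e f g h
  ─────────────────
8│♜ · ♝ ♛ ♚ ♝ · ♜│8
7│♟ ♟ ♟ ♟ ♟ ♟ ♟ ♟│7
6│· · ♞ · · · · ·│6
5│· · · · · · · ♞│5
4│· · · · · · · ·│4
3│· · ♘ · · · · ·│3
2│♙ ♙ ♙ ♙ ♙ ♙ ♙ ♙│2
1│♖ · ♗ ♕ ♔ ♗ ♘ ♖│1
  ─────────────────
  a b c d e f g h

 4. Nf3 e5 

  a b c d e f g h
  ─────────────────
8│♜ · ♝ ♛ ♚ ♝ · ♜│8
7│♟ ♟ ♟ ♟ · ♟ ♟ ♟│7
6│· · ♞ · · · · ·│6
5│· · · · ♟ · · ♞│5
4│· · · · · · · ·│4
3│· · ♘ · · ♘ · ·│3
2│♙ ♙ ♙ ♙ ♙ ♙ ♙ ♙│2
1│♖ · ♗ ♕ ♔ ♗ · ♖│1
  ─────────────────
  a b c d e f g h

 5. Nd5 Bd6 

  a b c d e f g h
  ─────────────────
8│♜ · ♝ ♛ ♚ · · ♜│8
7│♟ ♟ ♟ ♟ · ♟ ♟ ♟│7
6│· · ♞ ♝ · · · ·│6
5│· · · ♘ ♟ · · ♞│5
4│· · · · · · · ·│4
3│· · · · · ♘ · ·│3
2│♙ ♙ ♙ ♙ ♙ ♙ ♙ ♙│2
1│♖ · ♗ ♕ ♔ ♗ · ♖│1
  ─────────────────
  a b c d e f g h



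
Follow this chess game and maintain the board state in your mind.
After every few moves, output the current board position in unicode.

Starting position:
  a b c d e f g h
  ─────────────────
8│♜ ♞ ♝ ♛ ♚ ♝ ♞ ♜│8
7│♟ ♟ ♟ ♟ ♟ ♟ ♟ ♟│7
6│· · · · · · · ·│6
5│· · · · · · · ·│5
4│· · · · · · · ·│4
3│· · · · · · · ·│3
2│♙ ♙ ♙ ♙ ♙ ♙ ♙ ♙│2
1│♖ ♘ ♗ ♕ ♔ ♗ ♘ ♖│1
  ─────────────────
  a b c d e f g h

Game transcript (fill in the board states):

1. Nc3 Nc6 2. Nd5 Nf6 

  a b c d e f g h
  ─────────────────
8│♜ · ♝ ♛ ♚ ♝ · ♜│8
7│♟ ♟ ♟ ♟ ♟ ♟ ♟ ♟│7
6│· · ♞ · · ♞ · ·│6
5│· · · ♘ · · · ·│5
4│· · · · · · · ·│4
3│· · · · · · · ·│3
2│♙ ♙ ♙ ♙ ♙ ♙ ♙ ♙│2
1│♖ · ♗ ♕ ♔ ♗ ♘ ♖│1
  ─────────────────
  a b c d e f g h

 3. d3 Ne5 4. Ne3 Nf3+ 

  a b c d e f g h
  ─────────────────
8│♜ · ♝ ♛ ♚ ♝ · ♜│8
7│♟ ♟ ♟ ♟ ♟ ♟ ♟ ♟│7
6│· · · · · ♞ · ·│6
5│· · · · · · · ·│5
4│· · · · · · · ·│4
3│· · · ♙ ♘ ♞ · ·│3
2│♙ ♙ ♙ · ♙ ♙ ♙ ♙│2
1│♖ · ♗ ♕ ♔ ♗ ♘ ♖│1
  ─────────────────
  a b c d e f g h

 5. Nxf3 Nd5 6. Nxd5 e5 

  a b c d e f g h
  ─────────────────
8│♜ · ♝ ♛ ♚ ♝ · ♜│8
7│♟ ♟ ♟ ♟ · ♟ ♟ ♟│7
6│· · · · · · · ·│6
5│· · · ♘ ♟ · · ·│5
4│· · · · · · · ·│4
3│· · · ♙ · ♘ · ·│3
2│♙ ♙ ♙ · ♙ ♙ ♙ ♙│2
1│♖ · ♗ ♕ ♔ ♗ · ♖│1
  ─────────────────
  a b c d e f g h

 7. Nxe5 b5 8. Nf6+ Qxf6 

  a b c d e f g h
  ─────────────────
8│♜ · ♝ · ♚ ♝ · ♜│8
7│♟ · ♟ ♟ · ♟ ♟ ♟│7
6│· · · · · ♛ · ·│6
5│· ♟ · · ♘ · · ·│5
4│· · · · · · · ·│4
3│· · · ♙ · · · ·│3
2│♙ ♙ ♙ · ♙ ♙ ♙ ♙│2
1│♖ · ♗ ♕ ♔ ♗ · ♖│1
  ─────────────────
  a b c d e f g h

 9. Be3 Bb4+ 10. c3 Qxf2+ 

  a b c d e f g h
  ─────────────────
8│♜ · ♝ · ♚ · · ♜│8
7│♟ · ♟ ♟ · ♟ ♟ ♟│7
6│· · · · · · · ·│6
5│· ♟ · · ♘ · · ·│5
4│· ♝ · · · · · ·│4
3│· · ♙ ♙ ♗ · · ·│3
2│♙ ♙ · · ♙ ♛ ♙ ♙│2
1│♖ · · ♕ ♔ ♗ · ♖│1
  ─────────────────
  a b c d e f g h



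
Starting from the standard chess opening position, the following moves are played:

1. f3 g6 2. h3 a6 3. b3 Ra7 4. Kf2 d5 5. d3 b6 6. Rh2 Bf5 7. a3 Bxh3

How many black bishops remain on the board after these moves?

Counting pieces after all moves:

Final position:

  a b c d e f g h
  ─────────────────
8│· ♞ · ♛ ♚ ♝ ♞ ♜│8
7│♜ · ♟ · ♟ ♟ · ♟│7
6│♟ ♟ · · · · ♟ ·│6
5│· · · ♟ · · · ·│5
4│· · · · · · · ·│4
3│♙ ♙ · ♙ · ♙ · ♝│3
2│· · ♙ · ♙ ♔ ♙ ♖│2
1│♖ ♘ ♗ ♕ · ♗ ♘ ·│1
  ─────────────────
  a b c d e f g h


2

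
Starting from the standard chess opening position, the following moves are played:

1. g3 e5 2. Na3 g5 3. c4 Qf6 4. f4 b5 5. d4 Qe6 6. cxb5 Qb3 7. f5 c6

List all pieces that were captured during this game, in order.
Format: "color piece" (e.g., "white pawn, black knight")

Tracking captures:
  cxb5: captured black pawn

black pawn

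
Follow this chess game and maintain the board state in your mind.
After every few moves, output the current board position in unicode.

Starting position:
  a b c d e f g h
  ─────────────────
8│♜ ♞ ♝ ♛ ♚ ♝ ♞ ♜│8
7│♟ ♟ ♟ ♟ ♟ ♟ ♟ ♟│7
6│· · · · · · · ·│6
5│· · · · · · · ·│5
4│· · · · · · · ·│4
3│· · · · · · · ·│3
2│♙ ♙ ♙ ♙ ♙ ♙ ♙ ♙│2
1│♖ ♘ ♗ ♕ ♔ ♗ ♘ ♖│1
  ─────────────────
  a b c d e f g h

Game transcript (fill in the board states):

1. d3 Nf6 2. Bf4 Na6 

  a b c d e f g h
  ─────────────────
8│♜ · ♝ ♛ ♚ ♝ · ♜│8
7│♟ ♟ ♟ ♟ ♟ ♟ ♟ ♟│7
6│♞ · · · · ♞ · ·│6
5│· · · · · · · ·│5
4│· · · · · ♗ · ·│4
3│· · · ♙ · · · ·│3
2│♙ ♙ ♙ · ♙ ♙ ♙ ♙│2
1│♖ ♘ · ♕ ♔ ♗ ♘ ♖│1
  ─────────────────
  a b c d e f g h

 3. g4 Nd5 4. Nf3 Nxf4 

  a b c d e f g h
  ─────────────────
8│♜ · ♝ ♛ ♚ ♝ · ♜│8
7│♟ ♟ ♟ ♟ ♟ ♟ ♟ ♟│7
6│♞ · · · · · · ·│6
5│· · · · · · · ·│5
4│· · · · · ♞ ♙ ·│4
3│· · · ♙ · ♘ · ·│3
2│♙ ♙ ♙ · ♙ ♙ · ♙│2
1│♖ ♘ · ♕ ♔ ♗ · ♖│1
  ─────────────────
  a b c d e f g h

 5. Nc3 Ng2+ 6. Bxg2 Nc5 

  a b c d e f g h
  ─────────────────
8│♜ · ♝ ♛ ♚ ♝ · ♜│8
7│♟ ♟ ♟ ♟ ♟ ♟ ♟ ♟│7
6│· · · · · · · ·│6
5│· · ♞ · · · · ·│5
4│· · · · · · ♙ ·│4
3│· · ♘ ♙ · ♘ · ·│3
2│♙ ♙ ♙ · ♙ ♙ ♗ ♙│2
1│♖ · · ♕ ♔ · · ♖│1
  ─────────────────
  a b c d e f g h

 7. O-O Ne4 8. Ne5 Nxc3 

  a b c d e f g h
  ─────────────────
8│♜ · ♝ ♛ ♚ ♝ · ♜│8
7│♟ ♟ ♟ ♟ ♟ ♟ ♟ ♟│7
6│· · · · · · · ·│6
5│· · · · ♘ · · ·│5
4│· · · · · · ♙ ·│4
3│· · ♞ ♙ · · · ·│3
2│♙ ♙ ♙ · ♙ ♙ ♗ ♙│2
1│♖ · · ♕ · ♖ ♔ ·│1
  ─────────────────
  a b c d e f g h

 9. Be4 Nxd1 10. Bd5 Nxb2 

  a b c d e f g h
  ─────────────────
8│♜ · ♝ ♛ ♚ ♝ · ♜│8
7│♟ ♟ ♟ ♟ ♟ ♟ ♟ ♟│7
6│· · · · · · · ·│6
5│· · · ♗ ♘ · · ·│5
4│· · · · · · ♙ ·│4
3│· · · ♙ · · · ·│3
2│♙ ♞ ♙ · ♙ ♙ · ♙│2
1│♖ · · · · ♖ ♔ ·│1
  ─────────────────
  a b c d e f g h



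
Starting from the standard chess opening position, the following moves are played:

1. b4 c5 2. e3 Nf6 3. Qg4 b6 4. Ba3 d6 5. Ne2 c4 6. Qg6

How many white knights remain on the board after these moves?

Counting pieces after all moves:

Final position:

  a b c d e f g h
  ─────────────────
8│♜ ♞ ♝ ♛ ♚ ♝ · ♜│8
7│♟ · · · ♟ ♟ ♟ ♟│7
6│· ♟ · ♟ · ♞ ♕ ·│6
5│· · · · · · · ·│5
4│· ♙ ♟ · · · · ·│4
3│♗ · · · ♙ · · ·│3
2│♙ · ♙ ♙ ♘ ♙ ♙ ♙│2
1│♖ ♘ · · ♔ ♗ · ♖│1
  ─────────────────
  a b c d e f g h


2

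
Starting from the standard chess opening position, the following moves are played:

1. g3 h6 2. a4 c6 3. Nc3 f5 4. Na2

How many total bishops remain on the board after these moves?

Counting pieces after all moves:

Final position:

  a b c d e f g h
  ─────────────────
8│♜ ♞ ♝ ♛ ♚ ♝ ♞ ♜│8
7│♟ ♟ · ♟ ♟ · ♟ ·│7
6│· · ♟ · · · · ♟│6
5│· · · · · ♟ · ·│5
4│♙ · · · · · · ·│4
3│· · · · · · ♙ ·│3
2│♘ ♙ ♙ ♙ ♙ ♙ · ♙│2
1│♖ · ♗ ♕ ♔ ♗ ♘ ♖│1
  ─────────────────
  a b c d e f g h


4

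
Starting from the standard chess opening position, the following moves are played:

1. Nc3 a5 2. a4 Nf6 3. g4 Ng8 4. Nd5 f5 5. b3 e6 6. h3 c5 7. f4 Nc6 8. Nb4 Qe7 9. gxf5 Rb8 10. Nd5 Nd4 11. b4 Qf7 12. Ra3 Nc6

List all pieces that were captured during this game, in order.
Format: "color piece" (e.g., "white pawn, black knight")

Tracking captures:
  gxf5: captured black pawn

black pawn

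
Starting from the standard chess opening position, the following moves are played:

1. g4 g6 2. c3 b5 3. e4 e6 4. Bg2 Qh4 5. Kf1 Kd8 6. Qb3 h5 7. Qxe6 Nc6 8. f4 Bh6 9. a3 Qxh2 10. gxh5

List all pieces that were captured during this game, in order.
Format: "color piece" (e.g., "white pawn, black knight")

Tracking captures:
  Qxe6: captured black pawn
  Qxh2: captured white pawn
  gxh5: captured black pawn

black pawn, white pawn, black pawn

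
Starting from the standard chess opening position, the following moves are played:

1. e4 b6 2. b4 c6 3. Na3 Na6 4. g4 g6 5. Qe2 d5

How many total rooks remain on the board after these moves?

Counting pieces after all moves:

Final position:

  a b c d e f g h
  ─────────────────
8│♜ · ♝ ♛ ♚ ♝ ♞ ♜│8
7│♟ · · · ♟ ♟ · ♟│7
6│♞ ♟ ♟ · · · ♟ ·│6
5│· · · ♟ · · · ·│5
4│· ♙ · · ♙ · ♙ ·│4
3│♘ · · · · · · ·│3
2│♙ · ♙ ♙ ♕ ♙ · ♙│2
1│♖ · ♗ · ♔ ♗ ♘ ♖│1
  ─────────────────
  a b c d e f g h


4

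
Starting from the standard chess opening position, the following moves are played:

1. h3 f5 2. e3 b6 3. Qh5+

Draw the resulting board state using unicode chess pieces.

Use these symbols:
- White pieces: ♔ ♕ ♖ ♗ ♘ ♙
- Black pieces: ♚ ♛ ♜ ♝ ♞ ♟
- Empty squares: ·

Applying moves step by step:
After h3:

♜ ♞ ♝ ♛ ♚ ♝ ♞ ♜
♟ ♟ ♟ ♟ ♟ ♟ ♟ ♟
· · · · · · · ·
· · · · · · · ·
· · · · · · · ·
· · · · · · · ♙
♙ ♙ ♙ ♙ ♙ ♙ ♙ ·
♖ ♘ ♗ ♕ ♔ ♗ ♘ ♖


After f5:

♜ ♞ ♝ ♛ ♚ ♝ ♞ ♜
♟ ♟ ♟ ♟ ♟ · ♟ ♟
· · · · · · · ·
· · · · · ♟ · ·
· · · · · · · ·
· · · · · · · ♙
♙ ♙ ♙ ♙ ♙ ♙ ♙ ·
♖ ♘ ♗ ♕ ♔ ♗ ♘ ♖


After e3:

♜ ♞ ♝ ♛ ♚ ♝ ♞ ♜
♟ ♟ ♟ ♟ ♟ · ♟ ♟
· · · · · · · ·
· · · · · ♟ · ·
· · · · · · · ·
· · · · ♙ · · ♙
♙ ♙ ♙ ♙ · ♙ ♙ ·
♖ ♘ ♗ ♕ ♔ ♗ ♘ ♖


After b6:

♜ ♞ ♝ ♛ ♚ ♝ ♞ ♜
♟ · ♟ ♟ ♟ · ♟ ♟
· ♟ · · · · · ·
· · · · · ♟ · ·
· · · · · · · ·
· · · · ♙ · · ♙
♙ ♙ ♙ ♙ · ♙ ♙ ·
♖ ♘ ♗ ♕ ♔ ♗ ♘ ♖


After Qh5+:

♜ ♞ ♝ ♛ ♚ ♝ ♞ ♜
♟ · ♟ ♟ ♟ · ♟ ♟
· ♟ · · · · · ·
· · · · · ♟ · ♕
· · · · · · · ·
· · · · ♙ · · ♙
♙ ♙ ♙ ♙ · ♙ ♙ ·
♖ ♘ ♗ · ♔ ♗ ♘ ♖



  a b c d e f g h
  ─────────────────
8│♜ ♞ ♝ ♛ ♚ ♝ ♞ ♜│8
7│♟ · ♟ ♟ ♟ · ♟ ♟│7
6│· ♟ · · · · · ·│6
5│· · · · · ♟ · ♕│5
4│· · · · · · · ·│4
3│· · · · ♙ · · ♙│3
2│♙ ♙ ♙ ♙ · ♙ ♙ ·│2
1│♖ ♘ ♗ · ♔ ♗ ♘ ♖│1
  ─────────────────
  a b c d e f g h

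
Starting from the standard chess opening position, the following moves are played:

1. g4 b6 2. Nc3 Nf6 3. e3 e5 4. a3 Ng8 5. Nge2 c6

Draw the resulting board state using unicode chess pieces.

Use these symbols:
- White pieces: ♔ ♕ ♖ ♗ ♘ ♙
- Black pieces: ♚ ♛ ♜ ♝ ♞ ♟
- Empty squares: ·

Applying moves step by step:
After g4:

♜ ♞ ♝ ♛ ♚ ♝ ♞ ♜
♟ ♟ ♟ ♟ ♟ ♟ ♟ ♟
· · · · · · · ·
· · · · · · · ·
· · · · · · ♙ ·
· · · · · · · ·
♙ ♙ ♙ ♙ ♙ ♙ · ♙
♖ ♘ ♗ ♕ ♔ ♗ ♘ ♖


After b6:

♜ ♞ ♝ ♛ ♚ ♝ ♞ ♜
♟ · ♟ ♟ ♟ ♟ ♟ ♟
· ♟ · · · · · ·
· · · · · · · ·
· · · · · · ♙ ·
· · · · · · · ·
♙ ♙ ♙ ♙ ♙ ♙ · ♙
♖ ♘ ♗ ♕ ♔ ♗ ♘ ♖


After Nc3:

♜ ♞ ♝ ♛ ♚ ♝ ♞ ♜
♟ · ♟ ♟ ♟ ♟ ♟ ♟
· ♟ · · · · · ·
· · · · · · · ·
· · · · · · ♙ ·
· · ♘ · · · · ·
♙ ♙ ♙ ♙ ♙ ♙ · ♙
♖ · ♗ ♕ ♔ ♗ ♘ ♖


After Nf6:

♜ ♞ ♝ ♛ ♚ ♝ · ♜
♟ · ♟ ♟ ♟ ♟ ♟ ♟
· ♟ · · · ♞ · ·
· · · · · · · ·
· · · · · · ♙ ·
· · ♘ · · · · ·
♙ ♙ ♙ ♙ ♙ ♙ · ♙
♖ · ♗ ♕ ♔ ♗ ♘ ♖


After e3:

♜ ♞ ♝ ♛ ♚ ♝ · ♜
♟ · ♟ ♟ ♟ ♟ ♟ ♟
· ♟ · · · ♞ · ·
· · · · · · · ·
· · · · · · ♙ ·
· · ♘ · ♙ · · ·
♙ ♙ ♙ ♙ · ♙ · ♙
♖ · ♗ ♕ ♔ ♗ ♘ ♖


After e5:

♜ ♞ ♝ ♛ ♚ ♝ · ♜
♟ · ♟ ♟ · ♟ ♟ ♟
· ♟ · · · ♞ · ·
· · · · ♟ · · ·
· · · · · · ♙ ·
· · ♘ · ♙ · · ·
♙ ♙ ♙ ♙ · ♙ · ♙
♖ · ♗ ♕ ♔ ♗ ♘ ♖


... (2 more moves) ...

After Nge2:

♜ ♞ ♝ ♛ ♚ ♝ ♞ ♜
♟ · ♟ ♟ · ♟ ♟ ♟
· ♟ · · · · · ·
· · · · ♟ · · ·
· · · · · · ♙ ·
♙ · ♘ · ♙ · · ·
· ♙ ♙ ♙ ♘ ♙ · ♙
♖ · ♗ ♕ ♔ ♗ · ♖


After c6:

♜ ♞ ♝ ♛ ♚ ♝ ♞ ♜
♟ · · ♟ · ♟ ♟ ♟
· ♟ ♟ · · · · ·
· · · · ♟ · · ·
· · · · · · ♙ ·
♙ · ♘ · ♙ · · ·
· ♙ ♙ ♙ ♘ ♙ · ♙
♖ · ♗ ♕ ♔ ♗ · ♖



  a b c d e f g h
  ─────────────────
8│♜ ♞ ♝ ♛ ♚ ♝ ♞ ♜│8
7│♟ · · ♟ · ♟ ♟ ♟│7
6│· ♟ ♟ · · · · ·│6
5│· · · · ♟ · · ·│5
4│· · · · · · ♙ ·│4
3│♙ · ♘ · ♙ · · ·│3
2│· ♙ ♙ ♙ ♘ ♙ · ♙│2
1│♖ · ♗ ♕ ♔ ♗ · ♖│1
  ─────────────────
  a b c d e f g h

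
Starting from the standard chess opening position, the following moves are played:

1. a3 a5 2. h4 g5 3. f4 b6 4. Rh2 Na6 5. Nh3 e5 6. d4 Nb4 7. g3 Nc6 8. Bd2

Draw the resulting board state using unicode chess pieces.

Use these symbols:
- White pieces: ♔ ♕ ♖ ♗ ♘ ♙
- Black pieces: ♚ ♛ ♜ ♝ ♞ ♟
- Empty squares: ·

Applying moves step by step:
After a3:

♜ ♞ ♝ ♛ ♚ ♝ ♞ ♜
♟ ♟ ♟ ♟ ♟ ♟ ♟ ♟
· · · · · · · ·
· · · · · · · ·
· · · · · · · ·
♙ · · · · · · ·
· ♙ ♙ ♙ ♙ ♙ ♙ ♙
♖ ♘ ♗ ♕ ♔ ♗ ♘ ♖


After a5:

♜ ♞ ♝ ♛ ♚ ♝ ♞ ♜
· ♟ ♟ ♟ ♟ ♟ ♟ ♟
· · · · · · · ·
♟ · · · · · · ·
· · · · · · · ·
♙ · · · · · · ·
· ♙ ♙ ♙ ♙ ♙ ♙ ♙
♖ ♘ ♗ ♕ ♔ ♗ ♘ ♖


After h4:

♜ ♞ ♝ ♛ ♚ ♝ ♞ ♜
· ♟ ♟ ♟ ♟ ♟ ♟ ♟
· · · · · · · ·
♟ · · · · · · ·
· · · · · · · ♙
♙ · · · · · · ·
· ♙ ♙ ♙ ♙ ♙ ♙ ·
♖ ♘ ♗ ♕ ♔ ♗ ♘ ♖


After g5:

♜ ♞ ♝ ♛ ♚ ♝ ♞ ♜
· ♟ ♟ ♟ ♟ ♟ · ♟
· · · · · · · ·
♟ · · · · · ♟ ·
· · · · · · · ♙
♙ · · · · · · ·
· ♙ ♙ ♙ ♙ ♙ ♙ ·
♖ ♘ ♗ ♕ ♔ ♗ ♘ ♖


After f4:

♜ ♞ ♝ ♛ ♚ ♝ ♞ ♜
· ♟ ♟ ♟ ♟ ♟ · ♟
· · · · · · · ·
♟ · · · · · ♟ ·
· · · · · ♙ · ♙
♙ · · · · · · ·
· ♙ ♙ ♙ ♙ · ♙ ·
♖ ♘ ♗ ♕ ♔ ♗ ♘ ♖


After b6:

♜ ♞ ♝ ♛ ♚ ♝ ♞ ♜
· · ♟ ♟ ♟ ♟ · ♟
· ♟ · · · · · ·
♟ · · · · · ♟ ·
· · · · · ♙ · ♙
♙ · · · · · · ·
· ♙ ♙ ♙ ♙ · ♙ ·
♖ ♘ ♗ ♕ ♔ ♗ ♘ ♖


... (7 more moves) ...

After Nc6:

♜ · ♝ ♛ ♚ ♝ ♞ ♜
· · ♟ ♟ · ♟ · ♟
· ♟ ♞ · · · · ·
♟ · · · ♟ · ♟ ·
· · · ♙ · ♙ · ♙
♙ · · · · · ♙ ♘
· ♙ ♙ · ♙ · · ♖
♖ ♘ ♗ ♕ ♔ ♗ · ·


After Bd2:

♜ · ♝ ♛ ♚ ♝ ♞ ♜
· · ♟ ♟ · ♟ · ♟
· ♟ ♞ · · · · ·
♟ · · · ♟ · ♟ ·
· · · ♙ · ♙ · ♙
♙ · · · · · ♙ ♘
· ♙ ♙ ♗ ♙ · · ♖
♖ ♘ · ♕ ♔ ♗ · ·



  a b c d e f g h
  ─────────────────
8│♜ · ♝ ♛ ♚ ♝ ♞ ♜│8
7│· · ♟ ♟ · ♟ · ♟│7
6│· ♟ ♞ · · · · ·│6
5│♟ · · · ♟ · ♟ ·│5
4│· · · ♙ · ♙ · ♙│4
3│♙ · · · · · ♙ ♘│3
2│· ♙ ♙ ♗ ♙ · · ♖│2
1│♖ ♘ · ♕ ♔ ♗ · ·│1
  ─────────────────
  a b c d e f g h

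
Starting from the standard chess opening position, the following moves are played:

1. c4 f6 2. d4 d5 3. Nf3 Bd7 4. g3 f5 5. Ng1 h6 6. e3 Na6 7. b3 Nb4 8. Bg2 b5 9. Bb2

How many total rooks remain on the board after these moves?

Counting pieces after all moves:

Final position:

  a b c d e f g h
  ─────────────────
8│♜ · · ♛ ♚ ♝ ♞ ♜│8
7│♟ · ♟ ♝ ♟ · ♟ ·│7
6│· · · · · · · ♟│6
5│· ♟ · ♟ · ♟ · ·│5
4│· ♞ ♙ ♙ · · · ·│4
3│· ♙ · · ♙ · ♙ ·│3
2│♙ ♗ · · · ♙ ♗ ♙│2
1│♖ ♘ · ♕ ♔ · ♘ ♖│1
  ─────────────────
  a b c d e f g h


4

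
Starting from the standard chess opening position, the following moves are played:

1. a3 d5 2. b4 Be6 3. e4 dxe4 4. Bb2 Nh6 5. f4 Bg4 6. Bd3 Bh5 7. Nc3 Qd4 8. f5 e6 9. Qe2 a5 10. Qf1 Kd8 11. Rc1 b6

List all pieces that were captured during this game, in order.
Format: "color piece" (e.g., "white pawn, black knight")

Tracking captures:
  dxe4: captured white pawn

white pawn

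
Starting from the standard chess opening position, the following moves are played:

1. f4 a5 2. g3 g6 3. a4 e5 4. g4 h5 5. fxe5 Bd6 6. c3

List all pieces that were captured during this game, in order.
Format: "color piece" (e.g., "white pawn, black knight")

Tracking captures:
  fxe5: captured black pawn

black pawn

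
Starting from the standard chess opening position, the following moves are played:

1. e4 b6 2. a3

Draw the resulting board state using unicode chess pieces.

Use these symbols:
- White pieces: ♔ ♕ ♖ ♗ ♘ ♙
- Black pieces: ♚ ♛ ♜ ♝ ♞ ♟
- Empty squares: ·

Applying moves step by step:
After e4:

♜ ♞ ♝ ♛ ♚ ♝ ♞ ♜
♟ ♟ ♟ ♟ ♟ ♟ ♟ ♟
· · · · · · · ·
· · · · · · · ·
· · · · ♙ · · ·
· · · · · · · ·
♙ ♙ ♙ ♙ · ♙ ♙ ♙
♖ ♘ ♗ ♕ ♔ ♗ ♘ ♖


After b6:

♜ ♞ ♝ ♛ ♚ ♝ ♞ ♜
♟ · ♟ ♟ ♟ ♟ ♟ ♟
· ♟ · · · · · ·
· · · · · · · ·
· · · · ♙ · · ·
· · · · · · · ·
♙ ♙ ♙ ♙ · ♙ ♙ ♙
♖ ♘ ♗ ♕ ♔ ♗ ♘ ♖


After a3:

♜ ♞ ♝ ♛ ♚ ♝ ♞ ♜
♟ · ♟ ♟ ♟ ♟ ♟ ♟
· ♟ · · · · · ·
· · · · · · · ·
· · · · ♙ · · ·
♙ · · · · · · ·
· ♙ ♙ ♙ · ♙ ♙ ♙
♖ ♘ ♗ ♕ ♔ ♗ ♘ ♖



  a b c d e f g h
  ─────────────────
8│♜ ♞ ♝ ♛ ♚ ♝ ♞ ♜│8
7│♟ · ♟ ♟ ♟ ♟ ♟ ♟│7
6│· ♟ · · · · · ·│6
5│· · · · · · · ·│5
4│· · · · ♙ · · ·│4
3│♙ · · · · · · ·│3
2│· ♙ ♙ ♙ · ♙ ♙ ♙│2
1│♖ ♘ ♗ ♕ ♔ ♗ ♘ ♖│1
  ─────────────────
  a b c d e f g h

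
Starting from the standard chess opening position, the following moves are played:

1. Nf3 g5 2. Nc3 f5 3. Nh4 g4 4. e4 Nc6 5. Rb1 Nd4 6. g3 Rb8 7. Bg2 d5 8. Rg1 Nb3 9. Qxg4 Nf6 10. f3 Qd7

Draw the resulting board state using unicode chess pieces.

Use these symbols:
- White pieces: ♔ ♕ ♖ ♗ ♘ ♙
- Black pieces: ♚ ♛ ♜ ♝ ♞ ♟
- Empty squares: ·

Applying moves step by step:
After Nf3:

♜ ♞ ♝ ♛ ♚ ♝ ♞ ♜
♟ ♟ ♟ ♟ ♟ ♟ ♟ ♟
· · · · · · · ·
· · · · · · · ·
· · · · · · · ·
· · · · · ♘ · ·
♙ ♙ ♙ ♙ ♙ ♙ ♙ ♙
♖ ♘ ♗ ♕ ♔ ♗ · ♖


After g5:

♜ ♞ ♝ ♛ ♚ ♝ ♞ ♜
♟ ♟ ♟ ♟ ♟ ♟ · ♟
· · · · · · · ·
· · · · · · ♟ ·
· · · · · · · ·
· · · · · ♘ · ·
♙ ♙ ♙ ♙ ♙ ♙ ♙ ♙
♖ ♘ ♗ ♕ ♔ ♗ · ♖


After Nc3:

♜ ♞ ♝ ♛ ♚ ♝ ♞ ♜
♟ ♟ ♟ ♟ ♟ ♟ · ♟
· · · · · · · ·
· · · · · · ♟ ·
· · · · · · · ·
· · ♘ · · ♘ · ·
♙ ♙ ♙ ♙ ♙ ♙ ♙ ♙
♖ · ♗ ♕ ♔ ♗ · ♖


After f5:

♜ ♞ ♝ ♛ ♚ ♝ ♞ ♜
♟ ♟ ♟ ♟ ♟ · · ♟
· · · · · · · ·
· · · · · ♟ ♟ ·
· · · · · · · ·
· · ♘ · · ♘ · ·
♙ ♙ ♙ ♙ ♙ ♙ ♙ ♙
♖ · ♗ ♕ ♔ ♗ · ♖


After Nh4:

♜ ♞ ♝ ♛ ♚ ♝ ♞ ♜
♟ ♟ ♟ ♟ ♟ · · ♟
· · · · · · · ·
· · · · · ♟ ♟ ·
· · · · · · · ♘
· · ♘ · · · · ·
♙ ♙ ♙ ♙ ♙ ♙ ♙ ♙
♖ · ♗ ♕ ♔ ♗ · ♖


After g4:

♜ ♞ ♝ ♛ ♚ ♝ ♞ ♜
♟ ♟ ♟ ♟ ♟ · · ♟
· · · · · · · ·
· · · · · ♟ · ·
· · · · · · ♟ ♘
· · ♘ · · · · ·
♙ ♙ ♙ ♙ ♙ ♙ ♙ ♙
♖ · ♗ ♕ ♔ ♗ · ♖


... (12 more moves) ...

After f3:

· ♜ ♝ ♛ ♚ ♝ · ♜
♟ ♟ ♟ · ♟ · · ♟
· · · · · ♞ · ·
· · · ♟ · ♟ · ·
· · · · ♙ · ♕ ♘
· ♞ ♘ · · ♙ ♙ ·
♙ ♙ ♙ ♙ · · ♗ ♙
· ♖ ♗ · ♔ · ♖ ·


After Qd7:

· ♜ ♝ · ♚ ♝ · ♜
♟ ♟ ♟ ♛ ♟ · · ♟
· · · · · ♞ · ·
· · · ♟ · ♟ · ·
· · · · ♙ · ♕ ♘
· ♞ ♘ · · ♙ ♙ ·
♙ ♙ ♙ ♙ · · ♗ ♙
· ♖ ♗ · ♔ · ♖ ·



  a b c d e f g h
  ─────────────────
8│· ♜ ♝ · ♚ ♝ · ♜│8
7│♟ ♟ ♟ ♛ ♟ · · ♟│7
6│· · · · · ♞ · ·│6
5│· · · ♟ · ♟ · ·│5
4│· · · · ♙ · ♕ ♘│4
3│· ♞ ♘ · · ♙ ♙ ·│3
2│♙ ♙ ♙ ♙ · · ♗ ♙│2
1│· ♖ ♗ · ♔ · ♖ ·│1
  ─────────────────
  a b c d e f g h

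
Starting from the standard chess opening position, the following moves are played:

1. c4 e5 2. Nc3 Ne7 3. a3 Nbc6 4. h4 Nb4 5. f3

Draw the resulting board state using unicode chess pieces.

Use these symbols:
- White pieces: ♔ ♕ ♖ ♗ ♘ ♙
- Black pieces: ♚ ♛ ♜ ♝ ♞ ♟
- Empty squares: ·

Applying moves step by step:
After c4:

♜ ♞ ♝ ♛ ♚ ♝ ♞ ♜
♟ ♟ ♟ ♟ ♟ ♟ ♟ ♟
· · · · · · · ·
· · · · · · · ·
· · ♙ · · · · ·
· · · · · · · ·
♙ ♙ · ♙ ♙ ♙ ♙ ♙
♖ ♘ ♗ ♕ ♔ ♗ ♘ ♖


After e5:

♜ ♞ ♝ ♛ ♚ ♝ ♞ ♜
♟ ♟ ♟ ♟ · ♟ ♟ ♟
· · · · · · · ·
· · · · ♟ · · ·
· · ♙ · · · · ·
· · · · · · · ·
♙ ♙ · ♙ ♙ ♙ ♙ ♙
♖ ♘ ♗ ♕ ♔ ♗ ♘ ♖


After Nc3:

♜ ♞ ♝ ♛ ♚ ♝ ♞ ♜
♟ ♟ ♟ ♟ · ♟ ♟ ♟
· · · · · · · ·
· · · · ♟ · · ·
· · ♙ · · · · ·
· · ♘ · · · · ·
♙ ♙ · ♙ ♙ ♙ ♙ ♙
♖ · ♗ ♕ ♔ ♗ ♘ ♖


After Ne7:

♜ ♞ ♝ ♛ ♚ ♝ · ♜
♟ ♟ ♟ ♟ ♞ ♟ ♟ ♟
· · · · · · · ·
· · · · ♟ · · ·
· · ♙ · · · · ·
· · ♘ · · · · ·
♙ ♙ · ♙ ♙ ♙ ♙ ♙
♖ · ♗ ♕ ♔ ♗ ♘ ♖


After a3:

♜ ♞ ♝ ♛ ♚ ♝ · ♜
♟ ♟ ♟ ♟ ♞ ♟ ♟ ♟
· · · · · · · ·
· · · · ♟ · · ·
· · ♙ · · · · ·
♙ · ♘ · · · · ·
· ♙ · ♙ ♙ ♙ ♙ ♙
♖ · ♗ ♕ ♔ ♗ ♘ ♖


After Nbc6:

♜ · ♝ ♛ ♚ ♝ · ♜
♟ ♟ ♟ ♟ ♞ ♟ ♟ ♟
· · ♞ · · · · ·
· · · · ♟ · · ·
· · ♙ · · · · ·
♙ · ♘ · · · · ·
· ♙ · ♙ ♙ ♙ ♙ ♙
♖ · ♗ ♕ ♔ ♗ ♘ ♖


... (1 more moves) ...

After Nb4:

♜ · ♝ ♛ ♚ ♝ · ♜
♟ ♟ ♟ ♟ ♞ ♟ ♟ ♟
· · · · · · · ·
· · · · ♟ · · ·
· ♞ ♙ · · · · ♙
♙ · ♘ · · · · ·
· ♙ · ♙ ♙ ♙ ♙ ·
♖ · ♗ ♕ ♔ ♗ ♘ ♖


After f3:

♜ · ♝ ♛ ♚ ♝ · ♜
♟ ♟ ♟ ♟ ♞ ♟ ♟ ♟
· · · · · · · ·
· · · · ♟ · · ·
· ♞ ♙ · · · · ♙
♙ · ♘ · · ♙ · ·
· ♙ · ♙ ♙ · ♙ ·
♖ · ♗ ♕ ♔ ♗ ♘ ♖



  a b c d e f g h
  ─────────────────
8│♜ · ♝ ♛ ♚ ♝ · ♜│8
7│♟ ♟ ♟ ♟ ♞ ♟ ♟ ♟│7
6│· · · · · · · ·│6
5│· · · · ♟ · · ·│5
4│· ♞ ♙ · · · · ♙│4
3│♙ · ♘ · · ♙ · ·│3
2│· ♙ · ♙ ♙ · ♙ ·│2
1│♖ · ♗ ♕ ♔ ♗ ♘ ♖│1
  ─────────────────
  a b c d e f g h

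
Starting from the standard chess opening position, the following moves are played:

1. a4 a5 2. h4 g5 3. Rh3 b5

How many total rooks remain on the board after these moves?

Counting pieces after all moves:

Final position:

  a b c d e f g h
  ─────────────────
8│♜ ♞ ♝ ♛ ♚ ♝ ♞ ♜│8
7│· · ♟ ♟ ♟ ♟ · ♟│7
6│· · · · · · · ·│6
5│♟ ♟ · · · · ♟ ·│5
4│♙ · · · · · · ♙│4
3│· · · · · · · ♖│3
2│· ♙ ♙ ♙ ♙ ♙ ♙ ·│2
1│♖ ♘ ♗ ♕ ♔ ♗ ♘ ·│1
  ─────────────────
  a b c d e f g h


4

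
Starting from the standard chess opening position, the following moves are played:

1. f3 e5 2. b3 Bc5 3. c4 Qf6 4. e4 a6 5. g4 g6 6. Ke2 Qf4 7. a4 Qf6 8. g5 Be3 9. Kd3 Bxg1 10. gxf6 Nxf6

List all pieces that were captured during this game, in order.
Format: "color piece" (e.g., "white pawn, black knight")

Tracking captures:
  Bxg1: captured white knight
  gxf6: captured black queen
  Nxf6: captured white pawn

white knight, black queen, white pawn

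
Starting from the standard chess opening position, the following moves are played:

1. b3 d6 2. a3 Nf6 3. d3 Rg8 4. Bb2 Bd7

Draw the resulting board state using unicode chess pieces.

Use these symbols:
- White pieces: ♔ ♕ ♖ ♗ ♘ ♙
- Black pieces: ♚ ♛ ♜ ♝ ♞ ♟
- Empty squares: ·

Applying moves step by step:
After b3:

♜ ♞ ♝ ♛ ♚ ♝ ♞ ♜
♟ ♟ ♟ ♟ ♟ ♟ ♟ ♟
· · · · · · · ·
· · · · · · · ·
· · · · · · · ·
· ♙ · · · · · ·
♙ · ♙ ♙ ♙ ♙ ♙ ♙
♖ ♘ ♗ ♕ ♔ ♗ ♘ ♖


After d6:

♜ ♞ ♝ ♛ ♚ ♝ ♞ ♜
♟ ♟ ♟ · ♟ ♟ ♟ ♟
· · · ♟ · · · ·
· · · · · · · ·
· · · · · · · ·
· ♙ · · · · · ·
♙ · ♙ ♙ ♙ ♙ ♙ ♙
♖ ♘ ♗ ♕ ♔ ♗ ♘ ♖


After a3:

♜ ♞ ♝ ♛ ♚ ♝ ♞ ♜
♟ ♟ ♟ · ♟ ♟ ♟ ♟
· · · ♟ · · · ·
· · · · · · · ·
· · · · · · · ·
♙ ♙ · · · · · ·
· · ♙ ♙ ♙ ♙ ♙ ♙
♖ ♘ ♗ ♕ ♔ ♗ ♘ ♖


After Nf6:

♜ ♞ ♝ ♛ ♚ ♝ · ♜
♟ ♟ ♟ · ♟ ♟ ♟ ♟
· · · ♟ · ♞ · ·
· · · · · · · ·
· · · · · · · ·
♙ ♙ · · · · · ·
· · ♙ ♙ ♙ ♙ ♙ ♙
♖ ♘ ♗ ♕ ♔ ♗ ♘ ♖


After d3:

♜ ♞ ♝ ♛ ♚ ♝ · ♜
♟ ♟ ♟ · ♟ ♟ ♟ ♟
· · · ♟ · ♞ · ·
· · · · · · · ·
· · · · · · · ·
♙ ♙ · ♙ · · · ·
· · ♙ · ♙ ♙ ♙ ♙
♖ ♘ ♗ ♕ ♔ ♗ ♘ ♖


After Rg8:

♜ ♞ ♝ ♛ ♚ ♝ ♜ ·
♟ ♟ ♟ · ♟ ♟ ♟ ♟
· · · ♟ · ♞ · ·
· · · · · · · ·
· · · · · · · ·
♙ ♙ · ♙ · · · ·
· · ♙ · ♙ ♙ ♙ ♙
♖ ♘ ♗ ♕ ♔ ♗ ♘ ♖


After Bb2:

♜ ♞ ♝ ♛ ♚ ♝ ♜ ·
♟ ♟ ♟ · ♟ ♟ ♟ ♟
· · · ♟ · ♞ · ·
· · · · · · · ·
· · · · · · · ·
♙ ♙ · ♙ · · · ·
· ♗ ♙ · ♙ ♙ ♙ ♙
♖ ♘ · ♕ ♔ ♗ ♘ ♖


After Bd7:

♜ ♞ · ♛ ♚ ♝ ♜ ·
♟ ♟ ♟ ♝ ♟ ♟ ♟ ♟
· · · ♟ · ♞ · ·
· · · · · · · ·
· · · · · · · ·
♙ ♙ · ♙ · · · ·
· ♗ ♙ · ♙ ♙ ♙ ♙
♖ ♘ · ♕ ♔ ♗ ♘ ♖



  a b c d e f g h
  ─────────────────
8│♜ ♞ · ♛ ♚ ♝ ♜ ·│8
7│♟ ♟ ♟ ♝ ♟ ♟ ♟ ♟│7
6│· · · ♟ · ♞ · ·│6
5│· · · · · · · ·│5
4│· · · · · · · ·│4
3│♙ ♙ · ♙ · · · ·│3
2│· ♗ ♙ · ♙ ♙ ♙ ♙│2
1│♖ ♘ · ♕ ♔ ♗ ♘ ♖│1
  ─────────────────
  a b c d e f g h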